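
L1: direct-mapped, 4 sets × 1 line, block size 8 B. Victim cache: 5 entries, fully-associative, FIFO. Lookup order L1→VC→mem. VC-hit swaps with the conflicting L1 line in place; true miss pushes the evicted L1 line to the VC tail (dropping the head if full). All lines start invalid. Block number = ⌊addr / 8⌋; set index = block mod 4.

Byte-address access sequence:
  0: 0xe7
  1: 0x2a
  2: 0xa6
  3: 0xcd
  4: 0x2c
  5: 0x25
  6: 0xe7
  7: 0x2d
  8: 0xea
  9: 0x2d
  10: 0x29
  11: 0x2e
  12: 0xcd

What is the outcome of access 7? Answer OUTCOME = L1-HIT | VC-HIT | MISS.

0: 0xe7 (blk 28, set 0) → MISS  vc=[]
1: 0x2a (blk 5, set 1) → MISS  vc=[]
2: 0xa6 (blk 20, set 0) → MISS  vc=[28]
3: 0xcd (blk 25, set 1) → MISS  vc=[28, 5]
4: 0x2c (blk 5, set 1) → VC-HIT  vc=[28, 25]
5: 0x25 (blk 4, set 0) → MISS  vc=[28, 25, 20]
6: 0xe7 (blk 28, set 0) → VC-HIT  vc=[4, 25, 20]
7: 0x2d (blk 5, set 1) → L1-HIT  vc=[4, 25, 20]
8: 0xea (blk 29, set 1) → MISS  vc=[4, 25, 20, 5]
9: 0x2d (blk 5, set 1) → VC-HIT  vc=[4, 25, 20, 29]
10: 0x29 (blk 5, set 1) → L1-HIT  vc=[4, 25, 20, 29]
11: 0x2e (blk 5, set 1) → L1-HIT  vc=[4, 25, 20, 29]
12: 0xcd (blk 25, set 1) → VC-HIT  vc=[4, 5, 20, 29]

OUTCOME = L1-HIT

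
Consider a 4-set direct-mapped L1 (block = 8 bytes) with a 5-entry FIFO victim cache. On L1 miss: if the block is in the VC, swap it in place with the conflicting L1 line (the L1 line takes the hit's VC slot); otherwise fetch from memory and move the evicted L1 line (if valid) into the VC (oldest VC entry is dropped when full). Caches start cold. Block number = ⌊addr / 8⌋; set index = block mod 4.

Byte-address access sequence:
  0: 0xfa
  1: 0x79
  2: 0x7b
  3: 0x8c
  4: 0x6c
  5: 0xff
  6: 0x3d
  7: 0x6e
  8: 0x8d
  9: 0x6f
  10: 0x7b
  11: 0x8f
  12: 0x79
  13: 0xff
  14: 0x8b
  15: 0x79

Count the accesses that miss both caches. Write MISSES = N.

MISSES = 5

  [0] addr=0xfa blk=31 s=3: MISS | VC []
  [1] addr=0x79 blk=15 s=3: MISS | VC [31]
  [2] addr=0x7b blk=15 s=3: L1-HIT | VC [31]
  [3] addr=0x8c blk=17 s=1: MISS | VC [31]
  [4] addr=0x6c blk=13 s=1: MISS | VC [31, 17]
  [5] addr=0xff blk=31 s=3: VC-HIT | VC [15, 17]
  [6] addr=0x3d blk=7 s=3: MISS | VC [15, 17, 31]
  [7] addr=0x6e blk=13 s=1: L1-HIT | VC [15, 17, 31]
  [8] addr=0x8d blk=17 s=1: VC-HIT | VC [15, 13, 31]
  [9] addr=0x6f blk=13 s=1: VC-HIT | VC [15, 17, 31]
  [10] addr=0x7b blk=15 s=3: VC-HIT | VC [7, 17, 31]
  [11] addr=0x8f blk=17 s=1: VC-HIT | VC [7, 13, 31]
  [12] addr=0x79 blk=15 s=3: L1-HIT | VC [7, 13, 31]
  [13] addr=0xff blk=31 s=3: VC-HIT | VC [7, 13, 15]
  [14] addr=0x8b blk=17 s=1: L1-HIT | VC [7, 13, 15]
  [15] addr=0x79 blk=15 s=3: VC-HIT | VC [7, 13, 31]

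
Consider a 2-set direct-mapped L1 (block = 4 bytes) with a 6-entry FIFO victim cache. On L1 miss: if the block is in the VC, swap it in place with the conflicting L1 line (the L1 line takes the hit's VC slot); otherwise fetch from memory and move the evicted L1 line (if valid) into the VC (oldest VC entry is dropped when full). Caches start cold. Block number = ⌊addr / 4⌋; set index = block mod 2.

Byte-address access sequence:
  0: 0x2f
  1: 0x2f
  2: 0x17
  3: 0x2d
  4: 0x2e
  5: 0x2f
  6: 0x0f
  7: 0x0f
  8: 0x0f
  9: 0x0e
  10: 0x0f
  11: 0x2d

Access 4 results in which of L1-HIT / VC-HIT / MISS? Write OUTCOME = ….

0: 0x2f (blk 11, set 1) → MISS  vc=[]
1: 0x2f (blk 11, set 1) → L1-HIT  vc=[]
2: 0x17 (blk 5, set 1) → MISS  vc=[11]
3: 0x2d (blk 11, set 1) → VC-HIT  vc=[5]
4: 0x2e (blk 11, set 1) → L1-HIT  vc=[5]
5: 0x2f (blk 11, set 1) → L1-HIT  vc=[5]
6: 0xf (blk 3, set 1) → MISS  vc=[5, 11]
7: 0xf (blk 3, set 1) → L1-HIT  vc=[5, 11]
8: 0xf (blk 3, set 1) → L1-HIT  vc=[5, 11]
9: 0xe (blk 3, set 1) → L1-HIT  vc=[5, 11]
10: 0xf (blk 3, set 1) → L1-HIT  vc=[5, 11]
11: 0x2d (blk 11, set 1) → VC-HIT  vc=[5, 3]

OUTCOME = L1-HIT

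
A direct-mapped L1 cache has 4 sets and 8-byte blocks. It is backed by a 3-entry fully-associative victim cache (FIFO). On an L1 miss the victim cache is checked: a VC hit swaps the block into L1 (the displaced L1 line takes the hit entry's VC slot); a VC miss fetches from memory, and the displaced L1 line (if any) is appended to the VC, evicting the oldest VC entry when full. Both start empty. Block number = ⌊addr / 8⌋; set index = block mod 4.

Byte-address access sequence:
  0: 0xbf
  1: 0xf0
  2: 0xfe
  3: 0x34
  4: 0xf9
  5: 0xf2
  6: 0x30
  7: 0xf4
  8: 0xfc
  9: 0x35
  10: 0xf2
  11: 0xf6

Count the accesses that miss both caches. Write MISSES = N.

MISSES = 4

#0 0xbf→b23/s3 MISS; vc=[]
#1 0xf0→b30/s2 MISS; vc=[]
#2 0xfe→b31/s3 MISS; vc=[23]
#3 0x34→b6/s2 MISS; vc=[23,30]
#4 0xf9→b31/s3 L1-HIT; vc=[23,30]
#5 0xf2→b30/s2 VC-HIT; vc=[23,6]
#6 0x30→b6/s2 VC-HIT; vc=[23,30]
#7 0xf4→b30/s2 VC-HIT; vc=[23,6]
#8 0xfc→b31/s3 L1-HIT; vc=[23,6]
#9 0x35→b6/s2 VC-HIT; vc=[23,30]
#10 0xf2→b30/s2 VC-HIT; vc=[23,6]
#11 0xf6→b30/s2 L1-HIT; vc=[23,6]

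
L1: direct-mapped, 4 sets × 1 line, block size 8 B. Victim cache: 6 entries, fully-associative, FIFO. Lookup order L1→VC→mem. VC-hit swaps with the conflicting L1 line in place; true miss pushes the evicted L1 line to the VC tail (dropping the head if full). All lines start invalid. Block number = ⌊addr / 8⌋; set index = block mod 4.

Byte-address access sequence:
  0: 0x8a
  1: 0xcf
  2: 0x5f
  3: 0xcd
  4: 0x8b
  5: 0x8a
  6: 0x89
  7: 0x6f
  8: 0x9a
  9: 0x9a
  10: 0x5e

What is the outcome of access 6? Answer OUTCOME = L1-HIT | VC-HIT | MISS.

OUTCOME = L1-HIT

0: 0x8a (blk 17, set 1) → MISS  vc=[]
1: 0xcf (blk 25, set 1) → MISS  vc=[17]
2: 0x5f (blk 11, set 3) → MISS  vc=[17]
3: 0xcd (blk 25, set 1) → L1-HIT  vc=[17]
4: 0x8b (blk 17, set 1) → VC-HIT  vc=[25]
5: 0x8a (blk 17, set 1) → L1-HIT  vc=[25]
6: 0x89 (blk 17, set 1) → L1-HIT  vc=[25]
7: 0x6f (blk 13, set 1) → MISS  vc=[25, 17]
8: 0x9a (blk 19, set 3) → MISS  vc=[25, 17, 11]
9: 0x9a (blk 19, set 3) → L1-HIT  vc=[25, 17, 11]
10: 0x5e (blk 11, set 3) → VC-HIT  vc=[25, 17, 19]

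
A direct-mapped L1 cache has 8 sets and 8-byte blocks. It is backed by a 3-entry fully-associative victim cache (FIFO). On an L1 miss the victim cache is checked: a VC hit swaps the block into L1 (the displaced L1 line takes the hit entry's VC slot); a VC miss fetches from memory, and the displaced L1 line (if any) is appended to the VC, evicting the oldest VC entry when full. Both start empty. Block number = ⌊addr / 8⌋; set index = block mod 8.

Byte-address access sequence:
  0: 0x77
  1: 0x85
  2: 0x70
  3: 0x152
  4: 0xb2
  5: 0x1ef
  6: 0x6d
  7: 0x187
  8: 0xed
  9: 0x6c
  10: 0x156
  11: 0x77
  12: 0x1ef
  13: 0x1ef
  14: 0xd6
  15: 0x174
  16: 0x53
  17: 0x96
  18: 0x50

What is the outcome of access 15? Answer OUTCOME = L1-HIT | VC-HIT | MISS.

#0 0x77→b14/s6 MISS; vc=[]
#1 0x85→b16/s0 MISS; vc=[]
#2 0x70→b14/s6 L1-HIT; vc=[]
#3 0x152→b42/s2 MISS; vc=[]
#4 0xb2→b22/s6 MISS; vc=[14]
#5 0x1ef→b61/s5 MISS; vc=[14]
#6 0x6d→b13/s5 MISS; vc=[14,61]
#7 0x187→b48/s0 MISS; vc=[14,61,16]
#8 0xed→b29/s5 MISS; vc=[61,16,13]
#9 0x6c→b13/s5 VC-HIT; vc=[61,16,29]
#10 0x156→b42/s2 L1-HIT; vc=[61,16,29]
#11 0x77→b14/s6 MISS; vc=[16,29,22]
#12 0x1ef→b61/s5 MISS; vc=[29,22,13]
#13 0x1ef→b61/s5 L1-HIT; vc=[29,22,13]
#14 0xd6→b26/s2 MISS; vc=[22,13,42]
#15 0x174→b46/s6 MISS; vc=[13,42,14]
#16 0x53→b10/s2 MISS; vc=[42,14,26]
#17 0x96→b18/s2 MISS; vc=[14,26,10]
#18 0x50→b10/s2 VC-HIT; vc=[14,26,18]

OUTCOME = MISS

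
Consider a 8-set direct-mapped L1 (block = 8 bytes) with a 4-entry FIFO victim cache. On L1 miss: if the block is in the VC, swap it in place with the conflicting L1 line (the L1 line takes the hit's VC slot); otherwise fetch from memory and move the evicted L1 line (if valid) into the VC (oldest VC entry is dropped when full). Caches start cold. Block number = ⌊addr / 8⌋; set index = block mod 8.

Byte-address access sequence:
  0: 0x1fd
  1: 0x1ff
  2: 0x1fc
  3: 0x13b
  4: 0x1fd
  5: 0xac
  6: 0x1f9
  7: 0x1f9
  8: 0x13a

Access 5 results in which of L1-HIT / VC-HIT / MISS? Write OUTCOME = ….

#0 0x1fd→b63/s7 MISS; vc=[]
#1 0x1ff→b63/s7 L1-HIT; vc=[]
#2 0x1fc→b63/s7 L1-HIT; vc=[]
#3 0x13b→b39/s7 MISS; vc=[63]
#4 0x1fd→b63/s7 VC-HIT; vc=[39]
#5 0xac→b21/s5 MISS; vc=[39]
#6 0x1f9→b63/s7 L1-HIT; vc=[39]
#7 0x1f9→b63/s7 L1-HIT; vc=[39]
#8 0x13a→b39/s7 VC-HIT; vc=[63]

OUTCOME = MISS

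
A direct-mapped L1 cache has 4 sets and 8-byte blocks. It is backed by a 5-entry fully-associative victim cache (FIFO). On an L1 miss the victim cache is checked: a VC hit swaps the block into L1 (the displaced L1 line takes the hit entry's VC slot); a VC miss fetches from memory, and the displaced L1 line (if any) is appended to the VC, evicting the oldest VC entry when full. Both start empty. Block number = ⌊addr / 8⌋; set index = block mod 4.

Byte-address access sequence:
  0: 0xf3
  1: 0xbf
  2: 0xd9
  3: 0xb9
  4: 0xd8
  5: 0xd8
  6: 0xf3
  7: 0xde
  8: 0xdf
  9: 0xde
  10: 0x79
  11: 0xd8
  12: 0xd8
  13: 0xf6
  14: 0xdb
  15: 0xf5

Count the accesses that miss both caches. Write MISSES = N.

MISSES = 4

#0 0xf3→b30/s2 MISS; vc=[]
#1 0xbf→b23/s3 MISS; vc=[]
#2 0xd9→b27/s3 MISS; vc=[23]
#3 0xb9→b23/s3 VC-HIT; vc=[27]
#4 0xd8→b27/s3 VC-HIT; vc=[23]
#5 0xd8→b27/s3 L1-HIT; vc=[23]
#6 0xf3→b30/s2 L1-HIT; vc=[23]
#7 0xde→b27/s3 L1-HIT; vc=[23]
#8 0xdf→b27/s3 L1-HIT; vc=[23]
#9 0xde→b27/s3 L1-HIT; vc=[23]
#10 0x79→b15/s3 MISS; vc=[23,27]
#11 0xd8→b27/s3 VC-HIT; vc=[23,15]
#12 0xd8→b27/s3 L1-HIT; vc=[23,15]
#13 0xf6→b30/s2 L1-HIT; vc=[23,15]
#14 0xdb→b27/s3 L1-HIT; vc=[23,15]
#15 0xf5→b30/s2 L1-HIT; vc=[23,15]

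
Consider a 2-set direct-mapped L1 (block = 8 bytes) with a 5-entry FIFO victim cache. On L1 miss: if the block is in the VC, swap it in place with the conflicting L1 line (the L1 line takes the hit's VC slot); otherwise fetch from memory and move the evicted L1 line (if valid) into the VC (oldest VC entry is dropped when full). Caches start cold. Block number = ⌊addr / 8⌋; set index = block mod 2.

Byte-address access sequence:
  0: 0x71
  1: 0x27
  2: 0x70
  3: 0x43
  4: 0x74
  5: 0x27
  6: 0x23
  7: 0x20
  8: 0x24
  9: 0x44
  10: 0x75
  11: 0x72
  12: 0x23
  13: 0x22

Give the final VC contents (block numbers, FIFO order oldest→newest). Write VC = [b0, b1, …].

0: 0x71 (blk 14, set 0) → MISS  vc=[]
1: 0x27 (blk 4, set 0) → MISS  vc=[14]
2: 0x70 (blk 14, set 0) → VC-HIT  vc=[4]
3: 0x43 (blk 8, set 0) → MISS  vc=[4, 14]
4: 0x74 (blk 14, set 0) → VC-HIT  vc=[4, 8]
5: 0x27 (blk 4, set 0) → VC-HIT  vc=[14, 8]
6: 0x23 (blk 4, set 0) → L1-HIT  vc=[14, 8]
7: 0x20 (blk 4, set 0) → L1-HIT  vc=[14, 8]
8: 0x24 (blk 4, set 0) → L1-HIT  vc=[14, 8]
9: 0x44 (blk 8, set 0) → VC-HIT  vc=[14, 4]
10: 0x75 (blk 14, set 0) → VC-HIT  vc=[8, 4]
11: 0x72 (blk 14, set 0) → L1-HIT  vc=[8, 4]
12: 0x23 (blk 4, set 0) → VC-HIT  vc=[8, 14]
13: 0x22 (blk 4, set 0) → L1-HIT  vc=[8, 14]

VC = [8, 14]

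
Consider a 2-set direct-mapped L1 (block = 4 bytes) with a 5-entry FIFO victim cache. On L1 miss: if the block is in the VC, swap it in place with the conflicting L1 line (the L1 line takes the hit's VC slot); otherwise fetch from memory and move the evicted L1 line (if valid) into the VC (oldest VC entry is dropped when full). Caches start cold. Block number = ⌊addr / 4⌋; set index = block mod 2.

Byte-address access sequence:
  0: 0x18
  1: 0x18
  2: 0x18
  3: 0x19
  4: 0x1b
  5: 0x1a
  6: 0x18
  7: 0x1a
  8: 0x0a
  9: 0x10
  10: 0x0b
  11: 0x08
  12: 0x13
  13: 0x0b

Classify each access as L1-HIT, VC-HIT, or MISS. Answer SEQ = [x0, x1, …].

0: 0x18 (blk 6, set 0) → MISS  vc=[]
1: 0x18 (blk 6, set 0) → L1-HIT  vc=[]
2: 0x18 (blk 6, set 0) → L1-HIT  vc=[]
3: 0x19 (blk 6, set 0) → L1-HIT  vc=[]
4: 0x1b (blk 6, set 0) → L1-HIT  vc=[]
5: 0x1a (blk 6, set 0) → L1-HIT  vc=[]
6: 0x18 (blk 6, set 0) → L1-HIT  vc=[]
7: 0x1a (blk 6, set 0) → L1-HIT  vc=[]
8: 0xa (blk 2, set 0) → MISS  vc=[6]
9: 0x10 (blk 4, set 0) → MISS  vc=[6, 2]
10: 0xb (blk 2, set 0) → VC-HIT  vc=[6, 4]
11: 0x8 (blk 2, set 0) → L1-HIT  vc=[6, 4]
12: 0x13 (blk 4, set 0) → VC-HIT  vc=[6, 2]
13: 0xb (blk 2, set 0) → VC-HIT  vc=[6, 4]

SEQ = [MISS, L1-HIT, L1-HIT, L1-HIT, L1-HIT, L1-HIT, L1-HIT, L1-HIT, MISS, MISS, VC-HIT, L1-HIT, VC-HIT, VC-HIT]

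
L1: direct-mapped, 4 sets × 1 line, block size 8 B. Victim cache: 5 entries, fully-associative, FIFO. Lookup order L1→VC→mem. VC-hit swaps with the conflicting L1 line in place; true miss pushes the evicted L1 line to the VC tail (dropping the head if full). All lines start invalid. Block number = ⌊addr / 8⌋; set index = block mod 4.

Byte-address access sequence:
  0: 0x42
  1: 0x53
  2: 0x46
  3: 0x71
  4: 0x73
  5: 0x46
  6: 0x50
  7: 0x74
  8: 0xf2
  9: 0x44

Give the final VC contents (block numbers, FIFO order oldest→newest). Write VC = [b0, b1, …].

VC = [10, 14]

#0 0x42→b8/s0 MISS; vc=[]
#1 0x53→b10/s2 MISS; vc=[]
#2 0x46→b8/s0 L1-HIT; vc=[]
#3 0x71→b14/s2 MISS; vc=[10]
#4 0x73→b14/s2 L1-HIT; vc=[10]
#5 0x46→b8/s0 L1-HIT; vc=[10]
#6 0x50→b10/s2 VC-HIT; vc=[14]
#7 0x74→b14/s2 VC-HIT; vc=[10]
#8 0xf2→b30/s2 MISS; vc=[10,14]
#9 0x44→b8/s0 L1-HIT; vc=[10,14]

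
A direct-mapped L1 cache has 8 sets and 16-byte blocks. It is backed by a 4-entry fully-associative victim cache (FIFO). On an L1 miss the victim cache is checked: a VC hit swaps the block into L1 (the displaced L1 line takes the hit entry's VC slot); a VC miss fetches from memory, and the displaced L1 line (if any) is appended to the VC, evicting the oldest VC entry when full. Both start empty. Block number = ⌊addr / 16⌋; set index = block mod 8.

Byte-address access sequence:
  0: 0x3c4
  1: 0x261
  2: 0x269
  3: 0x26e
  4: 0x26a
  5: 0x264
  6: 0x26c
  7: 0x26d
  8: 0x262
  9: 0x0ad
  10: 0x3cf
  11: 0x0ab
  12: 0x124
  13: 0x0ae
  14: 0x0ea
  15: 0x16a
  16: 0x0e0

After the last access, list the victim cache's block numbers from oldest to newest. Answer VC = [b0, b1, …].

#0 0x3c4→b60/s4 MISS; vc=[]
#1 0x261→b38/s6 MISS; vc=[]
#2 0x269→b38/s6 L1-HIT; vc=[]
#3 0x26e→b38/s6 L1-HIT; vc=[]
#4 0x26a→b38/s6 L1-HIT; vc=[]
#5 0x264→b38/s6 L1-HIT; vc=[]
#6 0x26c→b38/s6 L1-HIT; vc=[]
#7 0x26d→b38/s6 L1-HIT; vc=[]
#8 0x262→b38/s6 L1-HIT; vc=[]
#9 0xad→b10/s2 MISS; vc=[]
#10 0x3cf→b60/s4 L1-HIT; vc=[]
#11 0xab→b10/s2 L1-HIT; vc=[]
#12 0x124→b18/s2 MISS; vc=[10]
#13 0xae→b10/s2 VC-HIT; vc=[18]
#14 0xea→b14/s6 MISS; vc=[18,38]
#15 0x16a→b22/s6 MISS; vc=[18,38,14]
#16 0xe0→b14/s6 VC-HIT; vc=[18,38,22]

VC = [18, 38, 22]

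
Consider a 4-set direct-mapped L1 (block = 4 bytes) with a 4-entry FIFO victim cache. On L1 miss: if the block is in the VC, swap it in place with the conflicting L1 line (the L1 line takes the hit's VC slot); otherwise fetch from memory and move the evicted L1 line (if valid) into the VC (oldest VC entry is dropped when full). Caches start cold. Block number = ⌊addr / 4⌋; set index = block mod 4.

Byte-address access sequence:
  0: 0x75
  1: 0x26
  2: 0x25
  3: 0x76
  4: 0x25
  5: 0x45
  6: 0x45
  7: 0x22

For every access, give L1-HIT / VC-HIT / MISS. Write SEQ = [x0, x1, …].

#0 0x75→b29/s1 MISS; vc=[]
#1 0x26→b9/s1 MISS; vc=[29]
#2 0x25→b9/s1 L1-HIT; vc=[29]
#3 0x76→b29/s1 VC-HIT; vc=[9]
#4 0x25→b9/s1 VC-HIT; vc=[29]
#5 0x45→b17/s1 MISS; vc=[29,9]
#6 0x45→b17/s1 L1-HIT; vc=[29,9]
#7 0x22→b8/s0 MISS; vc=[29,9]

SEQ = [MISS, MISS, L1-HIT, VC-HIT, VC-HIT, MISS, L1-HIT, MISS]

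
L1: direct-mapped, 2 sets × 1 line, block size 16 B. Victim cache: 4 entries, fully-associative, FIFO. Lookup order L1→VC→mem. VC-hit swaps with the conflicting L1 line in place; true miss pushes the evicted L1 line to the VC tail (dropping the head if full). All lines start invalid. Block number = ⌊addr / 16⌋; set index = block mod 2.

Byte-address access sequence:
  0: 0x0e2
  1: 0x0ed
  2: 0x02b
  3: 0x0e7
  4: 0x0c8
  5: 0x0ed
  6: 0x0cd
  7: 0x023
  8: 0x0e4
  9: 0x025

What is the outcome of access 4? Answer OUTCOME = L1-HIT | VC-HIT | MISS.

OUTCOME = MISS

0: 0xe2 (blk 14, set 0) → MISS  vc=[]
1: 0xed (blk 14, set 0) → L1-HIT  vc=[]
2: 0x2b (blk 2, set 0) → MISS  vc=[14]
3: 0xe7 (blk 14, set 0) → VC-HIT  vc=[2]
4: 0xc8 (blk 12, set 0) → MISS  vc=[2, 14]
5: 0xed (blk 14, set 0) → VC-HIT  vc=[2, 12]
6: 0xcd (blk 12, set 0) → VC-HIT  vc=[2, 14]
7: 0x23 (blk 2, set 0) → VC-HIT  vc=[12, 14]
8: 0xe4 (blk 14, set 0) → VC-HIT  vc=[12, 2]
9: 0x25 (blk 2, set 0) → VC-HIT  vc=[12, 14]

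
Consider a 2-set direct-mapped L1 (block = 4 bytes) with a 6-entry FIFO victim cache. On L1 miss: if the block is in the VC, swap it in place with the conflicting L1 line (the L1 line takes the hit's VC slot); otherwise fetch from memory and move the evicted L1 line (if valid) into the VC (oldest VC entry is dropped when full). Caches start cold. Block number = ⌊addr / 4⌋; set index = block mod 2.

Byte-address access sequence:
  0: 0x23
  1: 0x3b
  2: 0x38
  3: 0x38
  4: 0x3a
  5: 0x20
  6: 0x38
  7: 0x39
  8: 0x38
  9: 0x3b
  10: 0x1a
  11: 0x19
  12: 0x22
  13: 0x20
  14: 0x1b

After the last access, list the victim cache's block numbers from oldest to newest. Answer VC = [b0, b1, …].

  [0] addr=0x23 blk=8 s=0: MISS | VC []
  [1] addr=0x3b blk=14 s=0: MISS | VC [8]
  [2] addr=0x38 blk=14 s=0: L1-HIT | VC [8]
  [3] addr=0x38 blk=14 s=0: L1-HIT | VC [8]
  [4] addr=0x3a blk=14 s=0: L1-HIT | VC [8]
  [5] addr=0x20 blk=8 s=0: VC-HIT | VC [14]
  [6] addr=0x38 blk=14 s=0: VC-HIT | VC [8]
  [7] addr=0x39 blk=14 s=0: L1-HIT | VC [8]
  [8] addr=0x38 blk=14 s=0: L1-HIT | VC [8]
  [9] addr=0x3b blk=14 s=0: L1-HIT | VC [8]
  [10] addr=0x1a blk=6 s=0: MISS | VC [8, 14]
  [11] addr=0x19 blk=6 s=0: L1-HIT | VC [8, 14]
  [12] addr=0x22 blk=8 s=0: VC-HIT | VC [6, 14]
  [13] addr=0x20 blk=8 s=0: L1-HIT | VC [6, 14]
  [14] addr=0x1b blk=6 s=0: VC-HIT | VC [8, 14]

VC = [8, 14]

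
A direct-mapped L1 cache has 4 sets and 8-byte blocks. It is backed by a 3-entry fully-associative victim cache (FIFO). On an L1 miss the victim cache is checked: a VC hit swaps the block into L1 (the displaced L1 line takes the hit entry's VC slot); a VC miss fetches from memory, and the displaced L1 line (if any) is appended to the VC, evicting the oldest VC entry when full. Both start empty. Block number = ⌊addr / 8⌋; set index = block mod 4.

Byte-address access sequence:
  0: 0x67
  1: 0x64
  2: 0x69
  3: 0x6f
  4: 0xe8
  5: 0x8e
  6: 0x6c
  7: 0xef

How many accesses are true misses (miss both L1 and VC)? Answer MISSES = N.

  [0] addr=0x67 blk=12 s=0: MISS | VC []
  [1] addr=0x64 blk=12 s=0: L1-HIT | VC []
  [2] addr=0x69 blk=13 s=1: MISS | VC []
  [3] addr=0x6f blk=13 s=1: L1-HIT | VC []
  [4] addr=0xe8 blk=29 s=1: MISS | VC [13]
  [5] addr=0x8e blk=17 s=1: MISS | VC [13, 29]
  [6] addr=0x6c blk=13 s=1: VC-HIT | VC [17, 29]
  [7] addr=0xef blk=29 s=1: VC-HIT | VC [17, 13]

MISSES = 4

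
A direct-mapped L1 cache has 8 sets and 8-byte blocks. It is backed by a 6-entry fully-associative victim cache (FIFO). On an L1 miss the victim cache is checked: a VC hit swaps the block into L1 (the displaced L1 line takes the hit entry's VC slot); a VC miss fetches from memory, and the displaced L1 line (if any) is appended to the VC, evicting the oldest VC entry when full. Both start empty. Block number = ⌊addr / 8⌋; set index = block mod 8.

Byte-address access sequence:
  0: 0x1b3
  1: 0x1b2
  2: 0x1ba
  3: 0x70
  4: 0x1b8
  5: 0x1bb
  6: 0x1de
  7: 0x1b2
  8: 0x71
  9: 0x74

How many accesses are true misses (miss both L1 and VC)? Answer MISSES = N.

MISSES = 4

  [0] addr=0x1b3 blk=54 s=6: MISS | VC []
  [1] addr=0x1b2 blk=54 s=6: L1-HIT | VC []
  [2] addr=0x1ba blk=55 s=7: MISS | VC []
  [3] addr=0x70 blk=14 s=6: MISS | VC [54]
  [4] addr=0x1b8 blk=55 s=7: L1-HIT | VC [54]
  [5] addr=0x1bb blk=55 s=7: L1-HIT | VC [54]
  [6] addr=0x1de blk=59 s=3: MISS | VC [54]
  [7] addr=0x1b2 blk=54 s=6: VC-HIT | VC [14]
  [8] addr=0x71 blk=14 s=6: VC-HIT | VC [54]
  [9] addr=0x74 blk=14 s=6: L1-HIT | VC [54]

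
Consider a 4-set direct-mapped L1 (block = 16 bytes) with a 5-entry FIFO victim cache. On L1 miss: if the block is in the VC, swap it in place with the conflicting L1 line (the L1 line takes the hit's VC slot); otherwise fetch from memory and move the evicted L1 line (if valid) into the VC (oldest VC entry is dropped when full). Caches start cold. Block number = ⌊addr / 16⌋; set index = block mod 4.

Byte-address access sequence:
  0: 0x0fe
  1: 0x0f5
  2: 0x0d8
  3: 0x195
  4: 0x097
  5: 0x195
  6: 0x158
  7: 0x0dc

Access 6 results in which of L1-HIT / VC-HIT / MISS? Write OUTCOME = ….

  [0] addr=0xfe blk=15 s=3: MISS | VC []
  [1] addr=0xf5 blk=15 s=3: L1-HIT | VC []
  [2] addr=0xd8 blk=13 s=1: MISS | VC []
  [3] addr=0x195 blk=25 s=1: MISS | VC [13]
  [4] addr=0x97 blk=9 s=1: MISS | VC [13, 25]
  [5] addr=0x195 blk=25 s=1: VC-HIT | VC [13, 9]
  [6] addr=0x158 blk=21 s=1: MISS | VC [13, 9, 25]
  [7] addr=0xdc blk=13 s=1: VC-HIT | VC [21, 9, 25]

OUTCOME = MISS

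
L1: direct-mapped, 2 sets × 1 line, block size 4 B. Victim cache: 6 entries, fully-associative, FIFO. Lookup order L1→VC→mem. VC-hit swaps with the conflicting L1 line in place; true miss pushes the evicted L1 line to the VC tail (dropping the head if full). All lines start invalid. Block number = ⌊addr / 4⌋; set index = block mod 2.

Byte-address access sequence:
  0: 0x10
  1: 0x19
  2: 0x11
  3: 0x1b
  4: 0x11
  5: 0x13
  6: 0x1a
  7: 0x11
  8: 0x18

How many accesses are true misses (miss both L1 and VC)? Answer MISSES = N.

0: 0x10 (blk 4, set 0) → MISS  vc=[]
1: 0x19 (blk 6, set 0) → MISS  vc=[4]
2: 0x11 (blk 4, set 0) → VC-HIT  vc=[6]
3: 0x1b (blk 6, set 0) → VC-HIT  vc=[4]
4: 0x11 (blk 4, set 0) → VC-HIT  vc=[6]
5: 0x13 (blk 4, set 0) → L1-HIT  vc=[6]
6: 0x1a (blk 6, set 0) → VC-HIT  vc=[4]
7: 0x11 (blk 4, set 0) → VC-HIT  vc=[6]
8: 0x18 (blk 6, set 0) → VC-HIT  vc=[4]

MISSES = 2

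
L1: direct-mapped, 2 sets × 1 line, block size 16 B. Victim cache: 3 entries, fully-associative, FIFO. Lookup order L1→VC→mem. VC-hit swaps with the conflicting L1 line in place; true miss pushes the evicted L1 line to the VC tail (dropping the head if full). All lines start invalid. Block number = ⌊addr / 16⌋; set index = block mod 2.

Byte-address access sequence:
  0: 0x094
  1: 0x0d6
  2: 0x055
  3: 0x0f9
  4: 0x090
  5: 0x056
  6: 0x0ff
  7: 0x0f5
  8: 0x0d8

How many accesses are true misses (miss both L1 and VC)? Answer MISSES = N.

0: 0x94 (blk 9, set 1) → MISS  vc=[]
1: 0xd6 (blk 13, set 1) → MISS  vc=[9]
2: 0x55 (blk 5, set 1) → MISS  vc=[9, 13]
3: 0xf9 (blk 15, set 1) → MISS  vc=[9, 13, 5]
4: 0x90 (blk 9, set 1) → VC-HIT  vc=[15, 13, 5]
5: 0x56 (blk 5, set 1) → VC-HIT  vc=[15, 13, 9]
6: 0xff (blk 15, set 1) → VC-HIT  vc=[5, 13, 9]
7: 0xf5 (blk 15, set 1) → L1-HIT  vc=[5, 13, 9]
8: 0xd8 (blk 13, set 1) → VC-HIT  vc=[5, 15, 9]

MISSES = 4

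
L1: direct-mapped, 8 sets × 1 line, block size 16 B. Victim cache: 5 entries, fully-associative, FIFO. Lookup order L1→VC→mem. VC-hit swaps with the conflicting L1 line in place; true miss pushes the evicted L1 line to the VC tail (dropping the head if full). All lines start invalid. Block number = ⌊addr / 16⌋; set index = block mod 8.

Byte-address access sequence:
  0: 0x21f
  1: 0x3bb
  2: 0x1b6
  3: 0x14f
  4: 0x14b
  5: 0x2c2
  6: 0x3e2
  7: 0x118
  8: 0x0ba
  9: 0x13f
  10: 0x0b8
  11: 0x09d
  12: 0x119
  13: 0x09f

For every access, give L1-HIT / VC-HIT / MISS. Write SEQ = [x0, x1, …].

0: 0x21f (blk 33, set 1) → MISS  vc=[]
1: 0x3bb (blk 59, set 3) → MISS  vc=[]
2: 0x1b6 (blk 27, set 3) → MISS  vc=[59]
3: 0x14f (blk 20, set 4) → MISS  vc=[59]
4: 0x14b (blk 20, set 4) → L1-HIT  vc=[59]
5: 0x2c2 (blk 44, set 4) → MISS  vc=[59, 20]
6: 0x3e2 (blk 62, set 6) → MISS  vc=[59, 20]
7: 0x118 (blk 17, set 1) → MISS  vc=[59, 20, 33]
8: 0xba (blk 11, set 3) → MISS  vc=[59, 20, 33, 27]
9: 0x13f (blk 19, set 3) → MISS  vc=[59, 20, 33, 27, 11]
10: 0xb8 (blk 11, set 3) → VC-HIT  vc=[59, 20, 33, 27, 19]
11: 0x9d (blk 9, set 1) → MISS  vc=[20, 33, 27, 19, 17]
12: 0x119 (blk 17, set 1) → VC-HIT  vc=[20, 33, 27, 19, 9]
13: 0x9f (blk 9, set 1) → VC-HIT  vc=[20, 33, 27, 19, 17]

SEQ = [MISS, MISS, MISS, MISS, L1-HIT, MISS, MISS, MISS, MISS, MISS, VC-HIT, MISS, VC-HIT, VC-HIT]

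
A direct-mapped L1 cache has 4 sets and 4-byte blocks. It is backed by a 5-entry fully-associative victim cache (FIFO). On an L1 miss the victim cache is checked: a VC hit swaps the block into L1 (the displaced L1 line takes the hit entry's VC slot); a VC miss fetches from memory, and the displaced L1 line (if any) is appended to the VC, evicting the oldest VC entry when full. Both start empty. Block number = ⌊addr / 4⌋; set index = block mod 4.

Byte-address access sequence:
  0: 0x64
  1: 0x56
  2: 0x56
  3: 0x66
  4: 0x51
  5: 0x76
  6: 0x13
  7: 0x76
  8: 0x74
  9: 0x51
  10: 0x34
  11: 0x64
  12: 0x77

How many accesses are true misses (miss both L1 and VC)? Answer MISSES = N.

0: 0x64 (blk 25, set 1) → MISS  vc=[]
1: 0x56 (blk 21, set 1) → MISS  vc=[25]
2: 0x56 (blk 21, set 1) → L1-HIT  vc=[25]
3: 0x66 (blk 25, set 1) → VC-HIT  vc=[21]
4: 0x51 (blk 20, set 0) → MISS  vc=[21]
5: 0x76 (blk 29, set 1) → MISS  vc=[21, 25]
6: 0x13 (blk 4, set 0) → MISS  vc=[21, 25, 20]
7: 0x76 (blk 29, set 1) → L1-HIT  vc=[21, 25, 20]
8: 0x74 (blk 29, set 1) → L1-HIT  vc=[21, 25, 20]
9: 0x51 (blk 20, set 0) → VC-HIT  vc=[21, 25, 4]
10: 0x34 (blk 13, set 1) → MISS  vc=[21, 25, 4, 29]
11: 0x64 (blk 25, set 1) → VC-HIT  vc=[21, 13, 4, 29]
12: 0x77 (blk 29, set 1) → VC-HIT  vc=[21, 13, 4, 25]

MISSES = 6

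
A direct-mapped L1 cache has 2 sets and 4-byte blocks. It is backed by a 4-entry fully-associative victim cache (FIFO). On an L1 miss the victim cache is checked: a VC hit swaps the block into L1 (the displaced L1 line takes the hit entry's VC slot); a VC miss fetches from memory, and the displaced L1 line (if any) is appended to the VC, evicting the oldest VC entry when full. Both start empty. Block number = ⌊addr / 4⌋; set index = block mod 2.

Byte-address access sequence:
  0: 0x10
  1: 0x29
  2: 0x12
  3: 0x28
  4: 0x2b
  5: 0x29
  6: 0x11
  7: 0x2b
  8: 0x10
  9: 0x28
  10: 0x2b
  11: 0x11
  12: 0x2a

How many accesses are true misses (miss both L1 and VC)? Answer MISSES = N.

  [0] addr=0x10 blk=4 s=0: MISS | VC []
  [1] addr=0x29 blk=10 s=0: MISS | VC [4]
  [2] addr=0x12 blk=4 s=0: VC-HIT | VC [10]
  [3] addr=0x28 blk=10 s=0: VC-HIT | VC [4]
  [4] addr=0x2b blk=10 s=0: L1-HIT | VC [4]
  [5] addr=0x29 blk=10 s=0: L1-HIT | VC [4]
  [6] addr=0x11 blk=4 s=0: VC-HIT | VC [10]
  [7] addr=0x2b blk=10 s=0: VC-HIT | VC [4]
  [8] addr=0x10 blk=4 s=0: VC-HIT | VC [10]
  [9] addr=0x28 blk=10 s=0: VC-HIT | VC [4]
  [10] addr=0x2b blk=10 s=0: L1-HIT | VC [4]
  [11] addr=0x11 blk=4 s=0: VC-HIT | VC [10]
  [12] addr=0x2a blk=10 s=0: VC-HIT | VC [4]

MISSES = 2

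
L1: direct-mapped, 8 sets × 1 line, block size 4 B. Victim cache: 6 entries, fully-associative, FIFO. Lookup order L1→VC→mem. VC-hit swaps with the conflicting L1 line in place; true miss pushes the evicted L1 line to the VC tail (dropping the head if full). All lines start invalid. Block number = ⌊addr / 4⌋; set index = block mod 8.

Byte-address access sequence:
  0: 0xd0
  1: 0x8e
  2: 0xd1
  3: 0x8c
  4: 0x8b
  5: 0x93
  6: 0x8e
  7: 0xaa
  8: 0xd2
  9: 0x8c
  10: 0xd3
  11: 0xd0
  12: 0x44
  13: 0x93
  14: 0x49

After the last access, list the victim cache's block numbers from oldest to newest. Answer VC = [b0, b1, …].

  [0] addr=0xd0 blk=52 s=4: MISS | VC []
  [1] addr=0x8e blk=35 s=3: MISS | VC []
  [2] addr=0xd1 blk=52 s=4: L1-HIT | VC []
  [3] addr=0x8c blk=35 s=3: L1-HIT | VC []
  [4] addr=0x8b blk=34 s=2: MISS | VC []
  [5] addr=0x93 blk=36 s=4: MISS | VC [52]
  [6] addr=0x8e blk=35 s=3: L1-HIT | VC [52]
  [7] addr=0xaa blk=42 s=2: MISS | VC [52, 34]
  [8] addr=0xd2 blk=52 s=4: VC-HIT | VC [36, 34]
  [9] addr=0x8c blk=35 s=3: L1-HIT | VC [36, 34]
  [10] addr=0xd3 blk=52 s=4: L1-HIT | VC [36, 34]
  [11] addr=0xd0 blk=52 s=4: L1-HIT | VC [36, 34]
  [12] addr=0x44 blk=17 s=1: MISS | VC [36, 34]
  [13] addr=0x93 blk=36 s=4: VC-HIT | VC [52, 34]
  [14] addr=0x49 blk=18 s=2: MISS | VC [52, 34, 42]

VC = [52, 34, 42]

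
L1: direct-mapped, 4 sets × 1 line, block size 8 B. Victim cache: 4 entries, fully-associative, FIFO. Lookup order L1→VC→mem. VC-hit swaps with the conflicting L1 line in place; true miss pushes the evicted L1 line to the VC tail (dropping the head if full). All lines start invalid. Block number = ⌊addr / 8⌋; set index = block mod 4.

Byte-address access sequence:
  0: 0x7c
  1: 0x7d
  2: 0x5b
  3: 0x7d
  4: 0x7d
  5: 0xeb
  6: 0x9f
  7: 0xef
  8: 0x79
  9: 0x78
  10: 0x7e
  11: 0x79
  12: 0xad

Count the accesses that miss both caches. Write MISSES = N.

#0 0x7c→b15/s3 MISS; vc=[]
#1 0x7d→b15/s3 L1-HIT; vc=[]
#2 0x5b→b11/s3 MISS; vc=[15]
#3 0x7d→b15/s3 VC-HIT; vc=[11]
#4 0x7d→b15/s3 L1-HIT; vc=[11]
#5 0xeb→b29/s1 MISS; vc=[11]
#6 0x9f→b19/s3 MISS; vc=[11,15]
#7 0xef→b29/s1 L1-HIT; vc=[11,15]
#8 0x79→b15/s3 VC-HIT; vc=[11,19]
#9 0x78→b15/s3 L1-HIT; vc=[11,19]
#10 0x7e→b15/s3 L1-HIT; vc=[11,19]
#11 0x79→b15/s3 L1-HIT; vc=[11,19]
#12 0xad→b21/s1 MISS; vc=[11,19,29]

MISSES = 5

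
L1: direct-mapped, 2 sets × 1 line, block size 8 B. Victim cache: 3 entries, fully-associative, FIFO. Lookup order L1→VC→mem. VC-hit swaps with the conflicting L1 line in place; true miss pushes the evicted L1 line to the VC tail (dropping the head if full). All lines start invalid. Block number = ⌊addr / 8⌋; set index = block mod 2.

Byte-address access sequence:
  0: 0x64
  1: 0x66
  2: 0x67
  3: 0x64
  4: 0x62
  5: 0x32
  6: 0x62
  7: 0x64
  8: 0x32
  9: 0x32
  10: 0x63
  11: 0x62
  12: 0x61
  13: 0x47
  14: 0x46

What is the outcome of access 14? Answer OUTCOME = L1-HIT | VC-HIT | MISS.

OUTCOME = L1-HIT

0: 0x64 (blk 12, set 0) → MISS  vc=[]
1: 0x66 (blk 12, set 0) → L1-HIT  vc=[]
2: 0x67 (blk 12, set 0) → L1-HIT  vc=[]
3: 0x64 (blk 12, set 0) → L1-HIT  vc=[]
4: 0x62 (blk 12, set 0) → L1-HIT  vc=[]
5: 0x32 (blk 6, set 0) → MISS  vc=[12]
6: 0x62 (blk 12, set 0) → VC-HIT  vc=[6]
7: 0x64 (blk 12, set 0) → L1-HIT  vc=[6]
8: 0x32 (blk 6, set 0) → VC-HIT  vc=[12]
9: 0x32 (blk 6, set 0) → L1-HIT  vc=[12]
10: 0x63 (blk 12, set 0) → VC-HIT  vc=[6]
11: 0x62 (blk 12, set 0) → L1-HIT  vc=[6]
12: 0x61 (blk 12, set 0) → L1-HIT  vc=[6]
13: 0x47 (blk 8, set 0) → MISS  vc=[6, 12]
14: 0x46 (blk 8, set 0) → L1-HIT  vc=[6, 12]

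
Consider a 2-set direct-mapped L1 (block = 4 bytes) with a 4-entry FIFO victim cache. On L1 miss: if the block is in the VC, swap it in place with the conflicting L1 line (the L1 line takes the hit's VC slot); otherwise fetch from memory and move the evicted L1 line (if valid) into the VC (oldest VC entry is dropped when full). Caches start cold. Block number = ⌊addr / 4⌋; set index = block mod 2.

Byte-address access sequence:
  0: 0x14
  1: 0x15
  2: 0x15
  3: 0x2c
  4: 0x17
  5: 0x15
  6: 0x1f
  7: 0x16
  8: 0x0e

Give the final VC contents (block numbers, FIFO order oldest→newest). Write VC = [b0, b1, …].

VC = [11, 7, 5]

0: 0x14 (blk 5, set 1) → MISS  vc=[]
1: 0x15 (blk 5, set 1) → L1-HIT  vc=[]
2: 0x15 (blk 5, set 1) → L1-HIT  vc=[]
3: 0x2c (blk 11, set 1) → MISS  vc=[5]
4: 0x17 (blk 5, set 1) → VC-HIT  vc=[11]
5: 0x15 (blk 5, set 1) → L1-HIT  vc=[11]
6: 0x1f (blk 7, set 1) → MISS  vc=[11, 5]
7: 0x16 (blk 5, set 1) → VC-HIT  vc=[11, 7]
8: 0xe (blk 3, set 1) → MISS  vc=[11, 7, 5]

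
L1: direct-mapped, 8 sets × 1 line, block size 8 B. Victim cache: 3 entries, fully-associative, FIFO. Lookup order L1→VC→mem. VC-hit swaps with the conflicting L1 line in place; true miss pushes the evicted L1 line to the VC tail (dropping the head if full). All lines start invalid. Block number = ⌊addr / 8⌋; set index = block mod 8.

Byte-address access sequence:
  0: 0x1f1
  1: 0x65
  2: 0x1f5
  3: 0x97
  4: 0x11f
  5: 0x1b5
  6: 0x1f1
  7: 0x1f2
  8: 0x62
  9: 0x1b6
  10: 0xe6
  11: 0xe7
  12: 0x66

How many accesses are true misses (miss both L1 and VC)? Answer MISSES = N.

0: 0x1f1 (blk 62, set 6) → MISS  vc=[]
1: 0x65 (blk 12, set 4) → MISS  vc=[]
2: 0x1f5 (blk 62, set 6) → L1-HIT  vc=[]
3: 0x97 (blk 18, set 2) → MISS  vc=[]
4: 0x11f (blk 35, set 3) → MISS  vc=[]
5: 0x1b5 (blk 54, set 6) → MISS  vc=[62]
6: 0x1f1 (blk 62, set 6) → VC-HIT  vc=[54]
7: 0x1f2 (blk 62, set 6) → L1-HIT  vc=[54]
8: 0x62 (blk 12, set 4) → L1-HIT  vc=[54]
9: 0x1b6 (blk 54, set 6) → VC-HIT  vc=[62]
10: 0xe6 (blk 28, set 4) → MISS  vc=[62, 12]
11: 0xe7 (blk 28, set 4) → L1-HIT  vc=[62, 12]
12: 0x66 (blk 12, set 4) → VC-HIT  vc=[62, 28]

MISSES = 6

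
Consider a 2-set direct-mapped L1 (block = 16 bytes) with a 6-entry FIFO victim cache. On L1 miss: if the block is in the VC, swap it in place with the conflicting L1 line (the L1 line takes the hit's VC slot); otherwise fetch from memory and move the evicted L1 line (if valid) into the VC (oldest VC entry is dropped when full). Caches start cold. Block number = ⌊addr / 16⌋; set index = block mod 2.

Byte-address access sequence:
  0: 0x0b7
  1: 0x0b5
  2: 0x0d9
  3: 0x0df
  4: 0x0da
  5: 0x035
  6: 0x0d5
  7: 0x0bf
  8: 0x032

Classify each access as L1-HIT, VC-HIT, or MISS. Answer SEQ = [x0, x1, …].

  [0] addr=0xb7 blk=11 s=1: MISS | VC []
  [1] addr=0xb5 blk=11 s=1: L1-HIT | VC []
  [2] addr=0xd9 blk=13 s=1: MISS | VC [11]
  [3] addr=0xdf blk=13 s=1: L1-HIT | VC [11]
  [4] addr=0xda blk=13 s=1: L1-HIT | VC [11]
  [5] addr=0x35 blk=3 s=1: MISS | VC [11, 13]
  [6] addr=0xd5 blk=13 s=1: VC-HIT | VC [11, 3]
  [7] addr=0xbf blk=11 s=1: VC-HIT | VC [13, 3]
  [8] addr=0x32 blk=3 s=1: VC-HIT | VC [13, 11]

SEQ = [MISS, L1-HIT, MISS, L1-HIT, L1-HIT, MISS, VC-HIT, VC-HIT, VC-HIT]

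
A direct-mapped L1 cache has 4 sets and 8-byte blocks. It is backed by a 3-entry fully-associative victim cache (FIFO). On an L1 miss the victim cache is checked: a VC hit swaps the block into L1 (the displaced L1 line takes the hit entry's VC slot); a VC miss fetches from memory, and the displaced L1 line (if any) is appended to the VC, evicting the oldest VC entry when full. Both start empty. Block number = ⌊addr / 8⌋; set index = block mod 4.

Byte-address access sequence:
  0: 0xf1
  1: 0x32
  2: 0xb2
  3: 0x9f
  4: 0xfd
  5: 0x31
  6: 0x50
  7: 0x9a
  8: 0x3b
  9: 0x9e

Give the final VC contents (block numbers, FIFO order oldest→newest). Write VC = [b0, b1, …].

0: 0xf1 (blk 30, set 2) → MISS  vc=[]
1: 0x32 (blk 6, set 2) → MISS  vc=[30]
2: 0xb2 (blk 22, set 2) → MISS  vc=[30, 6]
3: 0x9f (blk 19, set 3) → MISS  vc=[30, 6]
4: 0xfd (blk 31, set 3) → MISS  vc=[30, 6, 19]
5: 0x31 (blk 6, set 2) → VC-HIT  vc=[30, 22, 19]
6: 0x50 (blk 10, set 2) → MISS  vc=[22, 19, 6]
7: 0x9a (blk 19, set 3) → VC-HIT  vc=[22, 31, 6]
8: 0x3b (blk 7, set 3) → MISS  vc=[31, 6, 19]
9: 0x9e (blk 19, set 3) → VC-HIT  vc=[31, 6, 7]

VC = [31, 6, 7]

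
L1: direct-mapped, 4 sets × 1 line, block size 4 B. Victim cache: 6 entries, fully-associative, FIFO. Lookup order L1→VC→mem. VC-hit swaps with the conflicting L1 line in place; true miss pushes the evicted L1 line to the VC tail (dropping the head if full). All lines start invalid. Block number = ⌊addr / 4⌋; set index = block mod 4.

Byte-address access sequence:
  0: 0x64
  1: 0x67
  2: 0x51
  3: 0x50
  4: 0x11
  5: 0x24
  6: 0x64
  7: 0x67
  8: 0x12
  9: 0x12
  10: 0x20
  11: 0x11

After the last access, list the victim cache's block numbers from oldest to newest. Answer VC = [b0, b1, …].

#0 0x64→b25/s1 MISS; vc=[]
#1 0x67→b25/s1 L1-HIT; vc=[]
#2 0x51→b20/s0 MISS; vc=[]
#3 0x50→b20/s0 L1-HIT; vc=[]
#4 0x11→b4/s0 MISS; vc=[20]
#5 0x24→b9/s1 MISS; vc=[20,25]
#6 0x64→b25/s1 VC-HIT; vc=[20,9]
#7 0x67→b25/s1 L1-HIT; vc=[20,9]
#8 0x12→b4/s0 L1-HIT; vc=[20,9]
#9 0x12→b4/s0 L1-HIT; vc=[20,9]
#10 0x20→b8/s0 MISS; vc=[20,9,4]
#11 0x11→b4/s0 VC-HIT; vc=[20,9,8]

VC = [20, 9, 8]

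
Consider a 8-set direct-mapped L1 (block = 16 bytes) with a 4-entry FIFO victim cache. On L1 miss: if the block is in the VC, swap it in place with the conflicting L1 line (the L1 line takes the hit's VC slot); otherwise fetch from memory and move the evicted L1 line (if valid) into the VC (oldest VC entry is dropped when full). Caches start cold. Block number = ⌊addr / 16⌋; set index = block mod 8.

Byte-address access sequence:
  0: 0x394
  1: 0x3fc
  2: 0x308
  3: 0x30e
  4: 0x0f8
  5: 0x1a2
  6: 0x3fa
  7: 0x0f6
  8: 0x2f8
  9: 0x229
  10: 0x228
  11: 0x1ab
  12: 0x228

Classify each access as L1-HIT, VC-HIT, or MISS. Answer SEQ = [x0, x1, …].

SEQ = [MISS, MISS, MISS, L1-HIT, MISS, MISS, VC-HIT, VC-HIT, MISS, MISS, L1-HIT, VC-HIT, VC-HIT]

  [0] addr=0x394 blk=57 s=1: MISS | VC []
  [1] addr=0x3fc blk=63 s=7: MISS | VC []
  [2] addr=0x308 blk=48 s=0: MISS | VC []
  [3] addr=0x30e blk=48 s=0: L1-HIT | VC []
  [4] addr=0xf8 blk=15 s=7: MISS | VC [63]
  [5] addr=0x1a2 blk=26 s=2: MISS | VC [63]
  [6] addr=0x3fa blk=63 s=7: VC-HIT | VC [15]
  [7] addr=0xf6 blk=15 s=7: VC-HIT | VC [63]
  [8] addr=0x2f8 blk=47 s=7: MISS | VC [63, 15]
  [9] addr=0x229 blk=34 s=2: MISS | VC [63, 15, 26]
  [10] addr=0x228 blk=34 s=2: L1-HIT | VC [63, 15, 26]
  [11] addr=0x1ab blk=26 s=2: VC-HIT | VC [63, 15, 34]
  [12] addr=0x228 blk=34 s=2: VC-HIT | VC [63, 15, 26]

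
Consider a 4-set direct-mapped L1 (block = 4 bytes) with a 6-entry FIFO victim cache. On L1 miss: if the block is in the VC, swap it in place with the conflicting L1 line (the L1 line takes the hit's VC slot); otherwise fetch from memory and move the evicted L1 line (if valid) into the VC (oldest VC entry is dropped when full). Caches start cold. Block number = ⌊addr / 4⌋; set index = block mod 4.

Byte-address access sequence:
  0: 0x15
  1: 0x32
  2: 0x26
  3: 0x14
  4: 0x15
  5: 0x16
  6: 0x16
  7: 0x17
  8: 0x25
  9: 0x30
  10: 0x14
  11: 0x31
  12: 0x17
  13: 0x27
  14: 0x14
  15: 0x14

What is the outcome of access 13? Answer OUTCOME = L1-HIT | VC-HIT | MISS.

0: 0x15 (blk 5, set 1) → MISS  vc=[]
1: 0x32 (blk 12, set 0) → MISS  vc=[]
2: 0x26 (blk 9, set 1) → MISS  vc=[5]
3: 0x14 (blk 5, set 1) → VC-HIT  vc=[9]
4: 0x15 (blk 5, set 1) → L1-HIT  vc=[9]
5: 0x16 (blk 5, set 1) → L1-HIT  vc=[9]
6: 0x16 (blk 5, set 1) → L1-HIT  vc=[9]
7: 0x17 (blk 5, set 1) → L1-HIT  vc=[9]
8: 0x25 (blk 9, set 1) → VC-HIT  vc=[5]
9: 0x30 (blk 12, set 0) → L1-HIT  vc=[5]
10: 0x14 (blk 5, set 1) → VC-HIT  vc=[9]
11: 0x31 (blk 12, set 0) → L1-HIT  vc=[9]
12: 0x17 (blk 5, set 1) → L1-HIT  vc=[9]
13: 0x27 (blk 9, set 1) → VC-HIT  vc=[5]
14: 0x14 (blk 5, set 1) → VC-HIT  vc=[9]
15: 0x14 (blk 5, set 1) → L1-HIT  vc=[9]

OUTCOME = VC-HIT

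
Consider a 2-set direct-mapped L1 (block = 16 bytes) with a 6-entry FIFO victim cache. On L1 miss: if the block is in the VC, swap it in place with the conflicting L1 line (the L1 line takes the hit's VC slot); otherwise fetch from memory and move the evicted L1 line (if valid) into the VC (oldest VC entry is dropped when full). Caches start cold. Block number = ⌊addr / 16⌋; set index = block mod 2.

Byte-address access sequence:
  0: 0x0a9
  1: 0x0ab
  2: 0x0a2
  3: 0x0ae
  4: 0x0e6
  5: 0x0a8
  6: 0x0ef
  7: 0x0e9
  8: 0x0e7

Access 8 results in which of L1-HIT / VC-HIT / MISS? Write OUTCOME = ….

OUTCOME = L1-HIT

0: 0xa9 (blk 10, set 0) → MISS  vc=[]
1: 0xab (blk 10, set 0) → L1-HIT  vc=[]
2: 0xa2 (blk 10, set 0) → L1-HIT  vc=[]
3: 0xae (blk 10, set 0) → L1-HIT  vc=[]
4: 0xe6 (blk 14, set 0) → MISS  vc=[10]
5: 0xa8 (blk 10, set 0) → VC-HIT  vc=[14]
6: 0xef (blk 14, set 0) → VC-HIT  vc=[10]
7: 0xe9 (blk 14, set 0) → L1-HIT  vc=[10]
8: 0xe7 (blk 14, set 0) → L1-HIT  vc=[10]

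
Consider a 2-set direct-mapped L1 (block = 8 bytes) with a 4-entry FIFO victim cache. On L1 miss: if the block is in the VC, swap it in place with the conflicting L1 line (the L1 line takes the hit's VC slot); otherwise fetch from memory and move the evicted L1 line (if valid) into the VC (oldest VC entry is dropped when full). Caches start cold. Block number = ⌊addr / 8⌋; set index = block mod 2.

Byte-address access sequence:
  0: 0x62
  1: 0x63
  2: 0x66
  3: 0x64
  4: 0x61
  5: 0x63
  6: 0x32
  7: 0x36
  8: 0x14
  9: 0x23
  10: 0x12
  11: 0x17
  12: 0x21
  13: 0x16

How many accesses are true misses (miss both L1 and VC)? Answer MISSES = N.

  [0] addr=0x62 blk=12 s=0: MISS | VC []
  [1] addr=0x63 blk=12 s=0: L1-HIT | VC []
  [2] addr=0x66 blk=12 s=0: L1-HIT | VC []
  [3] addr=0x64 blk=12 s=0: L1-HIT | VC []
  [4] addr=0x61 blk=12 s=0: L1-HIT | VC []
  [5] addr=0x63 blk=12 s=0: L1-HIT | VC []
  [6] addr=0x32 blk=6 s=0: MISS | VC [12]
  [7] addr=0x36 blk=6 s=0: L1-HIT | VC [12]
  [8] addr=0x14 blk=2 s=0: MISS | VC [12, 6]
  [9] addr=0x23 blk=4 s=0: MISS | VC [12, 6, 2]
  [10] addr=0x12 blk=2 s=0: VC-HIT | VC [12, 6, 4]
  [11] addr=0x17 blk=2 s=0: L1-HIT | VC [12, 6, 4]
  [12] addr=0x21 blk=4 s=0: VC-HIT | VC [12, 6, 2]
  [13] addr=0x16 blk=2 s=0: VC-HIT | VC [12, 6, 4]

MISSES = 4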